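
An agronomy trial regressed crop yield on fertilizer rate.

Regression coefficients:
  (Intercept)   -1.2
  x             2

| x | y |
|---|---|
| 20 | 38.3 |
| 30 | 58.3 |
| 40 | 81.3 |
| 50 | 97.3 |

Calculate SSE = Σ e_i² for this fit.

SSE = 9

x=20: ŷ = -1.2 + 2·20 = 38.8; e = 38.3 − 38.8 = -0.5
x=30: ŷ = -1.2 + 2·30 = 58.8; e = 58.3 − 58.8 = -0.5
x=40: ŷ = -1.2 + 2·40 = 78.8; e = 81.3 − 78.8 = 2.5
x=50: ŷ = -1.2 + 2·50 = 98.8; e = 97.3 − 98.8 = -1.5
SSE = 0.25 + 0.25 + 6.25 + 2.25 = 9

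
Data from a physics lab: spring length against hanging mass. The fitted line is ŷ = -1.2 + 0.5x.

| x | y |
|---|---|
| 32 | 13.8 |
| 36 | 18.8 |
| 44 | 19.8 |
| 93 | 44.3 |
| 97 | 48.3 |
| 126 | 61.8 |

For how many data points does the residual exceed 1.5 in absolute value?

1

x=32: ŷ = -1.2 + 0.5·32 = 14.8; e = 13.8 − 14.8 = -1
x=36: ŷ = -1.2 + 0.5·36 = 16.8; e = 18.8 − 16.8 = 2
x=44: ŷ = -1.2 + 0.5·44 = 20.8; e = 19.8 − 20.8 = -1
x=93: ŷ = -1.2 + 0.5·93 = 45.3; e = 44.3 − 45.3 = -1
x=97: ŷ = -1.2 + 0.5·97 = 47.3; e = 48.3 − 47.3 = 1
x=126: ŷ = -1.2 + 0.5·126 = 61.8; e = 61.8 − 61.8 = 0
|e| > 1.5: x=36 (|e|=2) → 1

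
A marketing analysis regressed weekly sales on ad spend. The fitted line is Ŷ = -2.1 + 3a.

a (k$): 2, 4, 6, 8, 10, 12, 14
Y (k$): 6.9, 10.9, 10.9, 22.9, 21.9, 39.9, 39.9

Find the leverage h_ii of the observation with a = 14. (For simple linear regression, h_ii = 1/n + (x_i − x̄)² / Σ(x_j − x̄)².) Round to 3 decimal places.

ā = (2 + 4 + 6 + 8 + 10 + 12 + 14)/7 = 8
Σ(a − ā)² = 36 + 16 + 4 + 0 + 4 + 16 + 36 = 112
h = 1/7 + (6)²/112 = 0.142857 + 0.321429 = 0.464

h = 0.464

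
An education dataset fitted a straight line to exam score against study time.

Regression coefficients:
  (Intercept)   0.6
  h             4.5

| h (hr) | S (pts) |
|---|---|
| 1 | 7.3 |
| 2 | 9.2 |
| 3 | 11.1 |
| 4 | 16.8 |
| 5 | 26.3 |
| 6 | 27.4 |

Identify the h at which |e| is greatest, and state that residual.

h = 5, e = 3.2

h=1: Ŝ = 0.6 + 4.5·1 = 5.1; e = 7.3 − 5.1 = 2.2
h=2: Ŝ = 0.6 + 4.5·2 = 9.6; e = 9.2 − 9.6 = -0.4
h=3: Ŝ = 0.6 + 4.5·3 = 14.1; e = 11.1 − 14.1 = -3
h=4: Ŝ = 0.6 + 4.5·4 = 18.6; e = 16.8 − 18.6 = -1.8
h=5: Ŝ = 0.6 + 4.5·5 = 23.1; e = 26.3 − 23.1 = 3.2
h=6: Ŝ = 0.6 + 4.5·6 = 27.6; e = 27.4 − 27.6 = -0.2
Largest |e| is 3.2 at h = 5, residual 3.2.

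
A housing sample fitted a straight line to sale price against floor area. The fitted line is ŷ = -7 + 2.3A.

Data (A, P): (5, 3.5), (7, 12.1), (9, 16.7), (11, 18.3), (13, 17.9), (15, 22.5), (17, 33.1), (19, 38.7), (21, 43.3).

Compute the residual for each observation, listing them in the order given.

-1, 3, 3, 0, -5, -5, 1, 2, 2

A=5: ŷ = -7 + 2.3·5 = 4.5; e = 3.5 − 4.5 = -1
A=7: ŷ = -7 + 2.3·7 = 9.1; e = 12.1 − 9.1 = 3
A=9: ŷ = -7 + 2.3·9 = 13.7; e = 16.7 − 13.7 = 3
A=11: ŷ = -7 + 2.3·11 = 18.3; e = 18.3 − 18.3 = 0
A=13: ŷ = -7 + 2.3·13 = 22.9; e = 17.9 − 22.9 = -5
A=15: ŷ = -7 + 2.3·15 = 27.5; e = 22.5 − 27.5 = -5
A=17: ŷ = -7 + 2.3·17 = 32.1; e = 33.1 − 32.1 = 1
A=19: ŷ = -7 + 2.3·19 = 36.7; e = 38.7 − 36.7 = 2
A=21: ŷ = -7 + 2.3·21 = 41.3; e = 43.3 − 41.3 = 2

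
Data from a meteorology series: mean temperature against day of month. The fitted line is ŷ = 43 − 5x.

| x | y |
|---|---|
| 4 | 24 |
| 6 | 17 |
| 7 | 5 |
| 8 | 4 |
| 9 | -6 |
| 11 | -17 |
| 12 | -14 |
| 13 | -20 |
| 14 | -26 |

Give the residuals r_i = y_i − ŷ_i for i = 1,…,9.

1, 4, -3, 1, -4, -5, 3, 2, 1

x=4: ŷ = 43 − 5·4 = 23; r = 24 − 23 = 1
x=6: ŷ = 43 − 5·6 = 13; r = 17 − 13 = 4
x=7: ŷ = 43 − 5·7 = 8; r = 5 − 8 = -3
x=8: ŷ = 43 − 5·8 = 3; r = 4 − 3 = 1
x=9: ŷ = 43 − 5·9 = -2; r = -6 − (-2) = -4
x=11: ŷ = 43 − 5·11 = -12; r = -17 − (-12) = -5
x=12: ŷ = 43 − 5·12 = -17; r = -14 − (-17) = 3
x=13: ŷ = 43 − 5·13 = -22; r = -20 − (-22) = 2
x=14: ŷ = 43 − 5·14 = -27; r = -26 − (-27) = 1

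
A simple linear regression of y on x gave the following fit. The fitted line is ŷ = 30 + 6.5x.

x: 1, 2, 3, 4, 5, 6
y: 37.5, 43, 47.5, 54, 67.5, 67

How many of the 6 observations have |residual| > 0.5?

5

x=1: ŷ = 30 + 6.5·1 = 36.5; r = 37.5 − 36.5 = 1
x=2: ŷ = 30 + 6.5·2 = 43; r = 43 − 43 = 0
x=3: ŷ = 30 + 6.5·3 = 49.5; r = 47.5 − 49.5 = -2
x=4: ŷ = 30 + 6.5·4 = 56; r = 54 − 56 = -2
x=5: ŷ = 30 + 6.5·5 = 62.5; r = 67.5 − 62.5 = 5
x=6: ŷ = 30 + 6.5·6 = 69; r = 67 − 69 = -2
|r| > 0.5: x=1 (|r|=1), x=3 (|r|=2), x=4 (|r|=2), x=5 (|r|=5), x=6 (|r|=2) → 5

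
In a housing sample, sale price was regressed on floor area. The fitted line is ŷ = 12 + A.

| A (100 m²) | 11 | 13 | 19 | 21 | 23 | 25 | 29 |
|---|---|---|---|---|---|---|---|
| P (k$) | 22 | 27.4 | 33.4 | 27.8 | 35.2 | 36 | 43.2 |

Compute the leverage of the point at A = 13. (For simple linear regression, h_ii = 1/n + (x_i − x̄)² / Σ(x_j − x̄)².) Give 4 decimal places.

Ā = (11 + 13 + 19 + 21 + 23 + 25 + 29)/7 = 20.1429
Σ(A − Ā)² = 83.5918 + 51.0204 + 1.30612 + 0.734694 + 8.16327 + 23.5918 + 78.449 = 246.857
h = 1/7 + (-7.14286)²/246.857 = 0.142857 + 0.20668 = 0.3495

h = 0.3495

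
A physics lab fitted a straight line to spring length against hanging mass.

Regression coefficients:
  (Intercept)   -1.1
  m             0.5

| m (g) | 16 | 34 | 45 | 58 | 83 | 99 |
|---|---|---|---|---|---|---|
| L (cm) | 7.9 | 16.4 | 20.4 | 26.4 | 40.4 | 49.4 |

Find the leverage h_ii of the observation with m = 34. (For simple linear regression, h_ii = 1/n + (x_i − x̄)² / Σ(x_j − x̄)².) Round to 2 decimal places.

h = 0.27

m̄ = (16 + 34 + 45 + 58 + 83 + 99)/6 = 55.8333
Σ(m − m̄)² = 1586.69 + 476.694 + 117.361 + 4.69444 + 738.028 + 1863.36 = 4786.83
h = 1/6 + (-21.8333)²/4786.83 = 0.166667 + 0.0995845 = 0.27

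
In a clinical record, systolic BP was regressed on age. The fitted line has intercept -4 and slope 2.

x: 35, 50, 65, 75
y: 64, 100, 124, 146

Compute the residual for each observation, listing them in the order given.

-2, 4, -2, 0

x=35: ŷ = -4 + 2·35 = 66; r = 64 − 66 = -2
x=50: ŷ = -4 + 2·50 = 96; r = 100 − 96 = 4
x=65: ŷ = -4 + 2·65 = 126; r = 124 − 126 = -2
x=75: ŷ = -4 + 2·75 = 146; r = 146 − 146 = 0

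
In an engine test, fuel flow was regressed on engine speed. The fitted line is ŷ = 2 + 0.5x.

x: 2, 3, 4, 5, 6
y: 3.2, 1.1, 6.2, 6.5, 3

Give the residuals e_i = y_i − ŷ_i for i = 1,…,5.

0.2, -2.4, 2.2, 2, -2

x=2: ŷ = 2 + 0.5·2 = 3; e = 3.2 − 3 = 0.2
x=3: ŷ = 2 + 0.5·3 = 3.5; e = 1.1 − 3.5 = -2.4
x=4: ŷ = 2 + 0.5·4 = 4; e = 6.2 − 4 = 2.2
x=5: ŷ = 2 + 0.5·5 = 4.5; e = 6.5 − 4.5 = 2
x=6: ŷ = 2 + 0.5·6 = 5; e = 3 − 5 = -2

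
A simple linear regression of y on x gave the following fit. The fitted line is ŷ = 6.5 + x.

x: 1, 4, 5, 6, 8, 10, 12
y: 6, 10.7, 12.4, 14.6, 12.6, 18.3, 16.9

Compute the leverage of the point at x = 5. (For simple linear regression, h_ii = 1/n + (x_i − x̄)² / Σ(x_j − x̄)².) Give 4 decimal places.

h = 0.1724

x̄ = (1 + 4 + 5 + 6 + 8 + 10 + 12)/7 = 6.57143
Σ(x − x̄)² = 31.0408 + 6.61224 + 2.46939 + 0.326531 + 2.04082 + 11.7551 + 29.4694 = 83.7143
h = 1/7 + (-1.57143)²/83.7143 = 0.142857 + 0.0294978 = 0.1724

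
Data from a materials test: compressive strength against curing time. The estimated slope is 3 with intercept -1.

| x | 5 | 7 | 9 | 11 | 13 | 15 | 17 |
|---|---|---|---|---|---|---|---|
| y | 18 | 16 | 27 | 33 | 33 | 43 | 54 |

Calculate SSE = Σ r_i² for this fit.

x=5: ŷ = -1 + 3·5 = 14; r = 18 − 14 = 4
x=7: ŷ = -1 + 3·7 = 20; r = 16 − 20 = -4
x=9: ŷ = -1 + 3·9 = 26; r = 27 − 26 = 1
x=11: ŷ = -1 + 3·11 = 32; r = 33 − 32 = 1
x=13: ŷ = -1 + 3·13 = 38; r = 33 − 38 = -5
x=15: ŷ = -1 + 3·15 = 44; r = 43 − 44 = -1
x=17: ŷ = -1 + 3·17 = 50; r = 54 − 50 = 4
SSE = 16 + 16 + 1 + 1 + 25 + 1 + 16 = 76

SSE = 76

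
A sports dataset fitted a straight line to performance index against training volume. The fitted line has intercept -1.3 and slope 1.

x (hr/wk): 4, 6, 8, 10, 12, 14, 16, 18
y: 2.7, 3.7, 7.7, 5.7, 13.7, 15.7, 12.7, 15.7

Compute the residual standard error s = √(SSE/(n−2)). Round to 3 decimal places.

x=4: ŷ = -1.3 + 4 = 2.7; r = 2.7 − 2.7 = 0
x=6: ŷ = -1.3 + 6 = 4.7; r = 3.7 − 4.7 = -1
x=8: ŷ = -1.3 + 8 = 6.7; r = 7.7 − 6.7 = 1
x=10: ŷ = -1.3 + 10 = 8.7; r = 5.7 − 8.7 = -3
x=12: ŷ = -1.3 + 12 = 10.7; r = 13.7 − 10.7 = 3
x=14: ŷ = -1.3 + 14 = 12.7; r = 15.7 − 12.7 = 3
x=16: ŷ = -1.3 + 16 = 14.7; r = 12.7 − 14.7 = -2
x=18: ŷ = -1.3 + 18 = 16.7; r = 15.7 − 16.7 = -1
SSE = 0 + 1 + 1 + 9 + 9 + 9 + 4 + 1 = 34
s = √(34/6) = √5.66667 ≈ 2.380

s = 2.380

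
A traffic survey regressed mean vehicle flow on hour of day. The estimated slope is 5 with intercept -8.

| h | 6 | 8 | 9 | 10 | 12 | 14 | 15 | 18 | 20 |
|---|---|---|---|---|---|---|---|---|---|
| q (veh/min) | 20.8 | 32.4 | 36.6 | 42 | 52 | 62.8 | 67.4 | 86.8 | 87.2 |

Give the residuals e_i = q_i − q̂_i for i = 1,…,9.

h=6: q̂ = -8 + 5·6 = 22; e = 20.8 − 22 = -1.2
h=8: q̂ = -8 + 5·8 = 32; e = 32.4 − 32 = 0.4
h=9: q̂ = -8 + 5·9 = 37; e = 36.6 − 37 = -0.4
h=10: q̂ = -8 + 5·10 = 42; e = 42 − 42 = 0
h=12: q̂ = -8 + 5·12 = 52; e = 52 − 52 = 0
h=14: q̂ = -8 + 5·14 = 62; e = 62.8 − 62 = 0.8
h=15: q̂ = -8 + 5·15 = 67; e = 67.4 − 67 = 0.4
h=18: q̂ = -8 + 5·18 = 82; e = 86.8 − 82 = 4.8
h=20: q̂ = -8 + 5·20 = 92; e = 87.2 − 92 = -4.8

-1.2, 0.4, -0.4, 0, 0, 0.8, 0.4, 4.8, -4.8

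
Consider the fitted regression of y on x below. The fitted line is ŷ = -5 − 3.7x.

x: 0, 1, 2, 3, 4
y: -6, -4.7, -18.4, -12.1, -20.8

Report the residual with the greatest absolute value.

x=0: ŷ = -5 − 3.7·0 = -5; e = -6 − (-5) = -1
x=1: ŷ = -5 − 3.7·1 = -8.7; e = -4.7 − (-8.7) = 4
x=2: ŷ = -5 − 3.7·2 = -12.4; e = -18.4 − (-12.4) = -6
x=3: ŷ = -5 − 3.7·3 = -16.1; e = -12.1 − (-16.1) = 4
x=4: ŷ = -5 − 3.7·4 = -19.8; e = -20.8 − (-19.8) = -1
Largest |e| is 6 at x = 2, residual -6.

e = -6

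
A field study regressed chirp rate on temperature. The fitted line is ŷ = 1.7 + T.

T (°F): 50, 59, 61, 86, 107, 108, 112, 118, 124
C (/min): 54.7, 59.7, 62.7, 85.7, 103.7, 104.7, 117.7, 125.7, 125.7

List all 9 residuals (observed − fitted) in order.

3, -1, 0, -2, -5, -5, 4, 6, 0

T=50: ŷ = 1.7 + 50 = 51.7; r = 54.7 − 51.7 = 3
T=59: ŷ = 1.7 + 59 = 60.7; r = 59.7 − 60.7 = -1
T=61: ŷ = 1.7 + 61 = 62.7; r = 62.7 − 62.7 = 0
T=86: ŷ = 1.7 + 86 = 87.7; r = 85.7 − 87.7 = -2
T=107: ŷ = 1.7 + 107 = 108.7; r = 103.7 − 108.7 = -5
T=108: ŷ = 1.7 + 108 = 109.7; r = 104.7 − 109.7 = -5
T=112: ŷ = 1.7 + 112 = 113.7; r = 117.7 − 113.7 = 4
T=118: ŷ = 1.7 + 118 = 119.7; r = 125.7 − 119.7 = 6
T=124: ŷ = 1.7 + 124 = 125.7; r = 125.7 − 125.7 = 0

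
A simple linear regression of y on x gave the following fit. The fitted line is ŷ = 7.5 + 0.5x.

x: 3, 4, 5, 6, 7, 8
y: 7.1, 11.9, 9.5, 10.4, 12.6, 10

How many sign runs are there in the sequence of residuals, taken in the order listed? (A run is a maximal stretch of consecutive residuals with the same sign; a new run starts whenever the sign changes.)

5 runs

x=3: ŷ = 7.5 + 0.5·3 = 9; r = 7.1 − 9 = -1.9
x=4: ŷ = 7.5 + 0.5·4 = 9.5; r = 11.9 − 9.5 = 2.4
x=5: ŷ = 7.5 + 0.5·5 = 10; r = 9.5 − 10 = -0.5
x=6: ŷ = 7.5 + 0.5·6 = 10.5; r = 10.4 − 10.5 = -0.1
x=7: ŷ = 7.5 + 0.5·7 = 11; r = 12.6 − 11 = 1.6
x=8: ŷ = 7.5 + 0.5·8 = 11.5; r = 10 − 11.5 = -1.5
Signs: − + − − + −
Runs: −×1, +×1, −×2, +×1, −×1 → 5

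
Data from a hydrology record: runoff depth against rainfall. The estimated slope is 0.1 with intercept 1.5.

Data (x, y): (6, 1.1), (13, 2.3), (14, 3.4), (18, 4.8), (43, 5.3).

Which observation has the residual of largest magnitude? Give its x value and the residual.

x=6: ŷ = 1.5 + 0.1·6 = 2.1; r = 1.1 − 2.1 = -1
x=13: ŷ = 1.5 + 0.1·13 = 2.8; r = 2.3 − 2.8 = -0.5
x=14: ŷ = 1.5 + 0.1·14 = 2.9; r = 3.4 − 2.9 = 0.5
x=18: ŷ = 1.5 + 0.1·18 = 3.3; r = 4.8 − 3.3 = 1.5
x=43: ŷ = 1.5 + 0.1·43 = 5.8; r = 5.3 − 5.8 = -0.5
Largest |r| is 1.5 at x = 18, residual 1.5.

x = 18, r = 1.5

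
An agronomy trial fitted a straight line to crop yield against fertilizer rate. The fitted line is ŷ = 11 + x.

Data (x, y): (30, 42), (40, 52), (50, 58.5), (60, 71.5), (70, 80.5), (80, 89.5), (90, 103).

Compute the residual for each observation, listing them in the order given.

1, 1, -2.5, 0.5, -0.5, -1.5, 2

x=30: ŷ = 11 + 30 = 41; e = 42 − 41 = 1
x=40: ŷ = 11 + 40 = 51; e = 52 − 51 = 1
x=50: ŷ = 11 + 50 = 61; e = 58.5 − 61 = -2.5
x=60: ŷ = 11 + 60 = 71; e = 71.5 − 71 = 0.5
x=70: ŷ = 11 + 70 = 81; e = 80.5 − 81 = -0.5
x=80: ŷ = 11 + 80 = 91; e = 89.5 − 91 = -1.5
x=90: ŷ = 11 + 90 = 101; e = 103 − 101 = 2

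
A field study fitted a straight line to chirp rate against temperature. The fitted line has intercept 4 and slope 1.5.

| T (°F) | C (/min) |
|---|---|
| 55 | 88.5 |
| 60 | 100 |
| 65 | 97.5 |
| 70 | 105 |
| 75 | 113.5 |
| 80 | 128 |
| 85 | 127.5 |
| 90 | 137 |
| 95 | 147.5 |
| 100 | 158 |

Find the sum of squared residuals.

SSE = 134

T=55: ŷ = 4 + 1.5·55 = 86.5; e = 88.5 − 86.5 = 2
T=60: ŷ = 4 + 1.5·60 = 94; e = 100 − 94 = 6
T=65: ŷ = 4 + 1.5·65 = 101.5; e = 97.5 − 101.5 = -4
T=70: ŷ = 4 + 1.5·70 = 109; e = 105 − 109 = -4
T=75: ŷ = 4 + 1.5·75 = 116.5; e = 113.5 − 116.5 = -3
T=80: ŷ = 4 + 1.5·80 = 124; e = 128 − 124 = 4
T=85: ŷ = 4 + 1.5·85 = 131.5; e = 127.5 − 131.5 = -4
T=90: ŷ = 4 + 1.5·90 = 139; e = 137 − 139 = -2
T=95: ŷ = 4 + 1.5·95 = 146.5; e = 147.5 − 146.5 = 1
T=100: ŷ = 4 + 1.5·100 = 154; e = 158 − 154 = 4
SSE = 4 + 36 + 16 + 16 + 9 + 16 + 16 + 4 + 1 + 16 = 134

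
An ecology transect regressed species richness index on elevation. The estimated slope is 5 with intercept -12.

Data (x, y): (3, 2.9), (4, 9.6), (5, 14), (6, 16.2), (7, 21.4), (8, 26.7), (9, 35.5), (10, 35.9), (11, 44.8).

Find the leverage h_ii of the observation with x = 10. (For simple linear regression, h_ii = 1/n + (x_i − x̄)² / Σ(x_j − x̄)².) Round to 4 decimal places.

x̄ = (3 + 4 + 5 + 6 + 7 + 8 + 9 + 10 + 11)/9 = 7
Σ(x − x̄)² = 16 + 9 + 4 + 1 + 0 + 1 + 4 + 9 + 16 = 60
h = 1/9 + (3)²/60 = 0.111111 + 0.15 = 0.2611

h = 0.2611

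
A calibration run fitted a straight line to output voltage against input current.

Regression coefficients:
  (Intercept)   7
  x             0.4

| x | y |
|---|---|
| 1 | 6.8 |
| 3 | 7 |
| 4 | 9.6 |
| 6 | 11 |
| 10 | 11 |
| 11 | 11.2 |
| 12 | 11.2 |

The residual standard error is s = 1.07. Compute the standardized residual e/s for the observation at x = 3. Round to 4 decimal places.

-1.1215

ŷ = 7 + 0.4·3 = 8.2
e = 7 − 8.2 = -1.2
e/s = -1.2 / 1.07 = -1.1215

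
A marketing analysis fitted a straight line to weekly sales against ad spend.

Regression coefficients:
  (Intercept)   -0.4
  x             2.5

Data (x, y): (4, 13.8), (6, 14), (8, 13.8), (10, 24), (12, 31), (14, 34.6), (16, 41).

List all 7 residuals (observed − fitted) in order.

x=4: ŷ = -0.4 + 2.5·4 = 9.6; e = 13.8 − 9.6 = 4.2
x=6: ŷ = -0.4 + 2.5·6 = 14.6; e = 14 − 14.6 = -0.6
x=8: ŷ = -0.4 + 2.5·8 = 19.6; e = 13.8 − 19.6 = -5.8
x=10: ŷ = -0.4 + 2.5·10 = 24.6; e = 24 − 24.6 = -0.6
x=12: ŷ = -0.4 + 2.5·12 = 29.6; e = 31 − 29.6 = 1.4
x=14: ŷ = -0.4 + 2.5·14 = 34.6; e = 34.6 − 34.6 = 0
x=16: ŷ = -0.4 + 2.5·16 = 39.6; e = 41 − 39.6 = 1.4

4.2, -0.6, -5.8, -0.6, 1.4, 0, 1.4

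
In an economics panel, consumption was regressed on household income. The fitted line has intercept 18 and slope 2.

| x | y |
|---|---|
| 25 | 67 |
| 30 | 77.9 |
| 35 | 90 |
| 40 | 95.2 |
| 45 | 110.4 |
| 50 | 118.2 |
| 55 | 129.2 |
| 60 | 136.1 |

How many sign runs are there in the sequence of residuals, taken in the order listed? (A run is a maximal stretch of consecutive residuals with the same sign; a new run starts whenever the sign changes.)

5 runs

x=25: ŷ = 18 + 2·25 = 68; r = 67 − 68 = -1
x=30: ŷ = 18 + 2·30 = 78; r = 77.9 − 78 = -0.1
x=35: ŷ = 18 + 2·35 = 88; r = 90 − 88 = 2
x=40: ŷ = 18 + 2·40 = 98; r = 95.2 − 98 = -2.8
x=45: ŷ = 18 + 2·45 = 108; r = 110.4 − 108 = 2.4
x=50: ŷ = 18 + 2·50 = 118; r = 118.2 − 118 = 0.2
x=55: ŷ = 18 + 2·55 = 128; r = 129.2 − 128 = 1.2
x=60: ŷ = 18 + 2·60 = 138; r = 136.1 − 138 = -1.9
Signs: − − + − + + + −
Runs: −×2, +×1, −×1, +×3, −×1 → 5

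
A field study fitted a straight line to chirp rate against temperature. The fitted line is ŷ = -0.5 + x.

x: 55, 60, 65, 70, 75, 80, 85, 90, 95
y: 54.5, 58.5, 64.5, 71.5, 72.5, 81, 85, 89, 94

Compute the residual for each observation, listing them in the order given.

0, -1, 0, 2, -2, 1.5, 0.5, -0.5, -0.5

x=55: ŷ = -0.5 + 55 = 54.5; e = 54.5 − 54.5 = 0
x=60: ŷ = -0.5 + 60 = 59.5; e = 58.5 − 59.5 = -1
x=65: ŷ = -0.5 + 65 = 64.5; e = 64.5 − 64.5 = 0
x=70: ŷ = -0.5 + 70 = 69.5; e = 71.5 − 69.5 = 2
x=75: ŷ = -0.5 + 75 = 74.5; e = 72.5 − 74.5 = -2
x=80: ŷ = -0.5 + 80 = 79.5; e = 81 − 79.5 = 1.5
x=85: ŷ = -0.5 + 85 = 84.5; e = 85 − 84.5 = 0.5
x=90: ŷ = -0.5 + 90 = 89.5; e = 89 − 89.5 = -0.5
x=95: ŷ = -0.5 + 95 = 94.5; e = 94 − 94.5 = -0.5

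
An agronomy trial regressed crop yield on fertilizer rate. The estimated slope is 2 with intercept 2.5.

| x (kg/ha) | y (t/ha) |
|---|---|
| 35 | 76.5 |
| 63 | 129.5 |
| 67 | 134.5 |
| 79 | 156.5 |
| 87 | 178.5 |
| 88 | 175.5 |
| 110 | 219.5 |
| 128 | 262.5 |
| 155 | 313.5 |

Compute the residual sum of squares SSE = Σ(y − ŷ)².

SSE = 76

x=35: ŷ = 2.5 + 2·35 = 72.5; e = 76.5 − 72.5 = 4
x=63: ŷ = 2.5 + 2·63 = 128.5; e = 129.5 − 128.5 = 1
x=67: ŷ = 2.5 + 2·67 = 136.5; e = 134.5 − 136.5 = -2
x=79: ŷ = 2.5 + 2·79 = 160.5; e = 156.5 − 160.5 = -4
x=87: ŷ = 2.5 + 2·87 = 176.5; e = 178.5 − 176.5 = 2
x=88: ŷ = 2.5 + 2·88 = 178.5; e = 175.5 − 178.5 = -3
x=110: ŷ = 2.5 + 2·110 = 222.5; e = 219.5 − 222.5 = -3
x=128: ŷ = 2.5 + 2·128 = 258.5; e = 262.5 − 258.5 = 4
x=155: ŷ = 2.5 + 2·155 = 312.5; e = 313.5 − 312.5 = 1
SSE = 16 + 1 + 4 + 16 + 4 + 9 + 9 + 16 + 1 = 76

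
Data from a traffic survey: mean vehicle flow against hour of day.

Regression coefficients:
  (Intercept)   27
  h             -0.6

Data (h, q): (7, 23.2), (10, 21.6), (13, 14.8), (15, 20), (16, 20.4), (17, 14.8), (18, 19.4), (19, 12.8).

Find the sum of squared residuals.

h=7: q̂ = 27 − 0.6·7 = 22.8; r = 23.2 − 22.8 = 0.4
h=10: q̂ = 27 − 0.6·10 = 21; r = 21.6 − 21 = 0.6
h=13: q̂ = 27 − 0.6·13 = 19.2; r = 14.8 − 19.2 = -4.4
h=15: q̂ = 27 − 0.6·15 = 18; r = 20 − 18 = 2
h=16: q̂ = 27 − 0.6·16 = 17.4; r = 20.4 − 17.4 = 3
h=17: q̂ = 27 − 0.6·17 = 16.8; r = 14.8 − 16.8 = -2
h=18: q̂ = 27 − 0.6·18 = 16.2; r = 19.4 − 16.2 = 3.2
h=19: q̂ = 27 − 0.6·19 = 15.6; r = 12.8 − 15.6 = -2.8
SSE = 0.16 + 0.36 + 19.36 + 4 + 9 + 4 + 10.24 + 7.84 = 54.96

SSE = 54.96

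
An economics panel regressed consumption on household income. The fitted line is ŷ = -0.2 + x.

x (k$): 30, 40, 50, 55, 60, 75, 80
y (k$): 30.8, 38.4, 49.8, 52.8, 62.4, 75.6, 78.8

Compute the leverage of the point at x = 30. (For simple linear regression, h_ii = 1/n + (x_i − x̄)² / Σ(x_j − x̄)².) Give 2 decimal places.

h = 0.49

x̄ = (30 + 40 + 50 + 55 + 60 + 75 + 80)/7 = 55.7143
Σ(x − x̄)² = 661.224 + 246.939 + 32.6531 + 0.510204 + 18.3673 + 371.939 + 589.796 = 1921.43
h = 1/7 + (-25.7143)²/1921.43 = 0.142857 + 0.344132 = 0.49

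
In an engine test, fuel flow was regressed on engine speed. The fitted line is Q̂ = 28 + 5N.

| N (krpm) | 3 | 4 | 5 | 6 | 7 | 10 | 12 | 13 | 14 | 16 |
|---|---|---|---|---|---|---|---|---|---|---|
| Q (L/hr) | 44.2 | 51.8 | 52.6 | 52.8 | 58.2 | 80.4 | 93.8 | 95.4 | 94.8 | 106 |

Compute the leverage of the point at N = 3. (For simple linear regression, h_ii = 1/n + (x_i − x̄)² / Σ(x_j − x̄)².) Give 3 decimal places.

h = 0.289

N̄ = (3 + 4 + 5 + 6 + 7 + 10 + 12 + 13 + 14 + 16)/10 = 9
Σ(N − N̄)² = 36 + 25 + 16 + 9 + 4 + 1 + 9 + 16 + 25 + 49 = 190
h = 1/10 + (-6)²/190 = 0.1 + 0.189474 = 0.289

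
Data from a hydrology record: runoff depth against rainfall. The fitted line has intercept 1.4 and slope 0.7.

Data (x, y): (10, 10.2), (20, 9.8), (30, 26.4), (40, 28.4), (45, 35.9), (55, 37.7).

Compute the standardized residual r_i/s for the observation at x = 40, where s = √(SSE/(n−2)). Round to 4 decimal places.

x=10: ŷ = 1.4 + 0.7·10 = 8.4; r = 10.2 − 8.4 = 1.8
x=20: ŷ = 1.4 + 0.7·20 = 15.4; r = 9.8 − 15.4 = -5.6
x=30: ŷ = 1.4 + 0.7·30 = 22.4; r = 26.4 − 22.4 = 4
x=40: ŷ = 1.4 + 0.7·40 = 29.4; r = 28.4 − 29.4 = -1
x=45: ŷ = 1.4 + 0.7·45 = 32.9; r = 35.9 − 32.9 = 3
x=55: ŷ = 1.4 + 0.7·55 = 39.9; r = 37.7 − 39.9 = -2.2
SSE = 3.24 + 31.36 + 16 + 1 + 9 + 4.84 = 65.44
s = √(65.44/4) = 4.04475
r/s = -1 / 4.04475 = -0.2472

-0.2472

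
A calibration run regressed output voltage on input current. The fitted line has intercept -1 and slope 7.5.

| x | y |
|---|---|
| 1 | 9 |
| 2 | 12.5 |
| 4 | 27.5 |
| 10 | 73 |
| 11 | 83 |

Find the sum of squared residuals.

x=1: ŷ = -1 + 7.5·1 = 6.5; r = 9 − 6.5 = 2.5
x=2: ŷ = -1 + 7.5·2 = 14; r = 12.5 − 14 = -1.5
x=4: ŷ = -1 + 7.5·4 = 29; r = 27.5 − 29 = -1.5
x=10: ŷ = -1 + 7.5·10 = 74; r = 73 − 74 = -1
x=11: ŷ = -1 + 7.5·11 = 81.5; r = 83 − 81.5 = 1.5
SSE = 6.25 + 2.25 + 2.25 + 1 + 2.25 = 14

SSE = 14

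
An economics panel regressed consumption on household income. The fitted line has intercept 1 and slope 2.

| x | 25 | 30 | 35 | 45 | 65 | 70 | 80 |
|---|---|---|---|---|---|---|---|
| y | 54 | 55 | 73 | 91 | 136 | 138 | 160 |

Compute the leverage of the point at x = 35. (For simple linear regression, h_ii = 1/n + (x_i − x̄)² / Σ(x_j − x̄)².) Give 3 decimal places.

h = 0.223

x̄ = (25 + 30 + 35 + 45 + 65 + 70 + 80)/7 = 50
Σ(x − x̄)² = 625 + 400 + 225 + 25 + 225 + 400 + 900 = 2800
h = 1/7 + (-15)²/2800 = 0.142857 + 0.0803571 = 0.223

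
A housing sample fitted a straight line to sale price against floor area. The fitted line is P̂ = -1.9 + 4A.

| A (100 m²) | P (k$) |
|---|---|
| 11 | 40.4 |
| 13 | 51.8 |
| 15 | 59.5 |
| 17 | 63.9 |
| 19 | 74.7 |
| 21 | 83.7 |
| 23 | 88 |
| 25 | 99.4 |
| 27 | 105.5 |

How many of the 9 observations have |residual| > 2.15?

1

A=11: P̂ = -1.9 + 4·11 = 42.1; r = 40.4 − 42.1 = -1.7
A=13: P̂ = -1.9 + 4·13 = 50.1; r = 51.8 − 50.1 = 1.7
A=15: P̂ = -1.9 + 4·15 = 58.1; r = 59.5 − 58.1 = 1.4
A=17: P̂ = -1.9 + 4·17 = 66.1; r = 63.9 − 66.1 = -2.2
A=19: P̂ = -1.9 + 4·19 = 74.1; r = 74.7 − 74.1 = 0.6
A=21: P̂ = -1.9 + 4·21 = 82.1; r = 83.7 − 82.1 = 1.6
A=23: P̂ = -1.9 + 4·23 = 90.1; r = 88 − 90.1 = -2.1
A=25: P̂ = -1.9 + 4·25 = 98.1; r = 99.4 − 98.1 = 1.3
A=27: P̂ = -1.9 + 4·27 = 106.1; r = 105.5 − 106.1 = -0.6
|r| > 2.15: A=17 (|r|=2.2) → 1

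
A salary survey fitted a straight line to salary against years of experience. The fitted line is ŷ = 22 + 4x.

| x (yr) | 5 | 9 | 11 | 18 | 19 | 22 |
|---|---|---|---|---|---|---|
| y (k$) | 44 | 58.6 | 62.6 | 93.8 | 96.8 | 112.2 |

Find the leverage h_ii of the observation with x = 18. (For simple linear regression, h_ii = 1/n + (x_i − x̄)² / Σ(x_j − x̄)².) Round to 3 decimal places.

x̄ = (5 + 9 + 11 + 18 + 19 + 22)/6 = 14
Σ(x − x̄)² = 81 + 25 + 9 + 16 + 25 + 64 = 220
h = 1/6 + (4)²/220 = 0.166667 + 0.0727273 = 0.239

h = 0.239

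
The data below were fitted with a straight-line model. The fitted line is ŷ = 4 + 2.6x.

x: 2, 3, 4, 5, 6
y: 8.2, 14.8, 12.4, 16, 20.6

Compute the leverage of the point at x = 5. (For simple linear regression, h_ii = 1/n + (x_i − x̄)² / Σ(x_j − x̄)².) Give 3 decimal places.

x̄ = (2 + 3 + 4 + 5 + 6)/5 = 4
Σ(x − x̄)² = 4 + 1 + 0 + 1 + 4 = 10
h = 1/5 + (1)²/10 = 0.2 + 0.1 = 0.300

h = 0.300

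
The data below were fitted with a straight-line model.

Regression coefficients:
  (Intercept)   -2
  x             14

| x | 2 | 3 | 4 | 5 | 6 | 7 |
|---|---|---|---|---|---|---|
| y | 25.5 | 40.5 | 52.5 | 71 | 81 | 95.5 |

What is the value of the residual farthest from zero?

r = 3

x=2: ŷ = -2 + 14·2 = 26; r = 25.5 − 26 = -0.5
x=3: ŷ = -2 + 14·3 = 40; r = 40.5 − 40 = 0.5
x=4: ŷ = -2 + 14·4 = 54; r = 52.5 − 54 = -1.5
x=5: ŷ = -2 + 14·5 = 68; r = 71 − 68 = 3
x=6: ŷ = -2 + 14·6 = 82; r = 81 − 82 = -1
x=7: ŷ = -2 + 14·7 = 96; r = 95.5 − 96 = -0.5
Largest |r| is 3 at x = 5, residual 3.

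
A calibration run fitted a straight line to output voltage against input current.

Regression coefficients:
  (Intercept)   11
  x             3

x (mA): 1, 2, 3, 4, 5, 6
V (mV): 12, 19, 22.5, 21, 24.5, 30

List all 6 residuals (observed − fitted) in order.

x=1: V̂ = 11 + 3·1 = 14; r = 12 − 14 = -2
x=2: V̂ = 11 + 3·2 = 17; r = 19 − 17 = 2
x=3: V̂ = 11 + 3·3 = 20; r = 22.5 − 20 = 2.5
x=4: V̂ = 11 + 3·4 = 23; r = 21 − 23 = -2
x=5: V̂ = 11 + 3·5 = 26; r = 24.5 − 26 = -1.5
x=6: V̂ = 11 + 3·6 = 29; r = 30 − 29 = 1

-2, 2, 2.5, -2, -1.5, 1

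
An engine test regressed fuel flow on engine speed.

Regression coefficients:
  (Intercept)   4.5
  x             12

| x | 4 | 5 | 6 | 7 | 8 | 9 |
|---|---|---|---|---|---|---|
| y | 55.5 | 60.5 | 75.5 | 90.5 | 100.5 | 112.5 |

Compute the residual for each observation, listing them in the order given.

x=4: ŷ = 4.5 + 12·4 = 52.5; e = 55.5 − 52.5 = 3
x=5: ŷ = 4.5 + 12·5 = 64.5; e = 60.5 − 64.5 = -4
x=6: ŷ = 4.5 + 12·6 = 76.5; e = 75.5 − 76.5 = -1
x=7: ŷ = 4.5 + 12·7 = 88.5; e = 90.5 − 88.5 = 2
x=8: ŷ = 4.5 + 12·8 = 100.5; e = 100.5 − 100.5 = 0
x=9: ŷ = 4.5 + 12·9 = 112.5; e = 112.5 − 112.5 = 0

3, -4, -1, 2, 0, 0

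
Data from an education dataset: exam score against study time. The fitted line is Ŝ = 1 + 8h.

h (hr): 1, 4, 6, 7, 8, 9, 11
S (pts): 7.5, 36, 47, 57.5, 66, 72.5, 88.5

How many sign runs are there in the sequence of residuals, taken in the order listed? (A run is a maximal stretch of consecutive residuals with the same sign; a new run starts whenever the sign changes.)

5 runs

h=1: Ŝ = 1 + 8·1 = 9; r = 7.5 − 9 = -1.5
h=4: Ŝ = 1 + 8·4 = 33; r = 36 − 33 = 3
h=6: Ŝ = 1 + 8·6 = 49; r = 47 − 49 = -2
h=7: Ŝ = 1 + 8·7 = 57; r = 57.5 − 57 = 0.5
h=8: Ŝ = 1 + 8·8 = 65; r = 66 − 65 = 1
h=9: Ŝ = 1 + 8·9 = 73; r = 72.5 − 73 = -0.5
h=11: Ŝ = 1 + 8·11 = 89; r = 88.5 − 89 = -0.5
Signs: − + − + + − −
Runs: −×1, +×1, −×1, +×2, −×2 → 5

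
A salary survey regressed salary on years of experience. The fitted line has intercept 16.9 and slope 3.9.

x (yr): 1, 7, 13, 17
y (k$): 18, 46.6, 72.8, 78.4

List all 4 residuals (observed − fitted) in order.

x=1: ŷ = 16.9 + 3.9·1 = 20.8; r = 18 − 20.8 = -2.8
x=7: ŷ = 16.9 + 3.9·7 = 44.2; r = 46.6 − 44.2 = 2.4
x=13: ŷ = 16.9 + 3.9·13 = 67.6; r = 72.8 − 67.6 = 5.2
x=17: ŷ = 16.9 + 3.9·17 = 83.2; r = 78.4 − 83.2 = -4.8

-2.8, 2.4, 5.2, -4.8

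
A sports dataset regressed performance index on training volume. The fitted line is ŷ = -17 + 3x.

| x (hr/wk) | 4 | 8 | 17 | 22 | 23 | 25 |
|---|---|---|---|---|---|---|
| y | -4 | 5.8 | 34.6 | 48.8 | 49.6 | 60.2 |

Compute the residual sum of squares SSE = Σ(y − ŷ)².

x=4: ŷ = -17 + 3·4 = -5; e = -4 − (-5) = 1
x=8: ŷ = -17 + 3·8 = 7; e = 5.8 − 7 = -1.2
x=17: ŷ = -17 + 3·17 = 34; e = 34.6 − 34 = 0.6
x=22: ŷ = -17 + 3·22 = 49; e = 48.8 − 49 = -0.2
x=23: ŷ = -17 + 3·23 = 52; e = 49.6 − 52 = -2.4
x=25: ŷ = -17 + 3·25 = 58; e = 60.2 − 58 = 2.2
SSE = 1 + 1.44 + 0.36 + 0.04 + 5.76 + 4.84 = 13.44

SSE = 13.44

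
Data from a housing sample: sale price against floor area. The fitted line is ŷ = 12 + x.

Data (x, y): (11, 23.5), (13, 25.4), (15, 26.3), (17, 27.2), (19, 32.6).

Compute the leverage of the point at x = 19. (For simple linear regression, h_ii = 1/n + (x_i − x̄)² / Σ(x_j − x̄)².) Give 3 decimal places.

h = 0.600

x̄ = (11 + 13 + 15 + 17 + 19)/5 = 15
Σ(x − x̄)² = 16 + 4 + 0 + 4 + 16 = 40
h = 1/5 + (4)²/40 = 0.2 + 0.4 = 0.600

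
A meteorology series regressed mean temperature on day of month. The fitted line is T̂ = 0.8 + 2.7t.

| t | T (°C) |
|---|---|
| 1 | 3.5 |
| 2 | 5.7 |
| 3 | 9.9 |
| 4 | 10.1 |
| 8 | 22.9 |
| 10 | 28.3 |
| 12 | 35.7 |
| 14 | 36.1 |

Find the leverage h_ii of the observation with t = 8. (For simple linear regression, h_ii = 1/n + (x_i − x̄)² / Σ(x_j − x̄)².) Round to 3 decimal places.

t̄ = (1 + 2 + 3 + 4 + 8 + 10 + 12 + 14)/8 = 6.75
Σ(t − t̄)² = 33.0625 + 22.5625 + 14.0625 + 7.5625 + 1.5625 + 10.5625 + 27.5625 + 52.5625 = 169.5
h = 1/8 + (1.25)²/169.5 = 0.125 + 0.00921829 = 0.134

h = 0.134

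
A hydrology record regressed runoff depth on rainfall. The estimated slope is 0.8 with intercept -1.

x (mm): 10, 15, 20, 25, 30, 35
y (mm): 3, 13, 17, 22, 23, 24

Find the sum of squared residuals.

SSE = 42

x=10: ŷ = -1 + 0.8·10 = 7; r = 3 − 7 = -4
x=15: ŷ = -1 + 0.8·15 = 11; r = 13 − 11 = 2
x=20: ŷ = -1 + 0.8·20 = 15; r = 17 − 15 = 2
x=25: ŷ = -1 + 0.8·25 = 19; r = 22 − 19 = 3
x=30: ŷ = -1 + 0.8·30 = 23; r = 23 − 23 = 0
x=35: ŷ = -1 + 0.8·35 = 27; r = 24 − 27 = -3
SSE = 16 + 4 + 4 + 9 + 0 + 9 = 42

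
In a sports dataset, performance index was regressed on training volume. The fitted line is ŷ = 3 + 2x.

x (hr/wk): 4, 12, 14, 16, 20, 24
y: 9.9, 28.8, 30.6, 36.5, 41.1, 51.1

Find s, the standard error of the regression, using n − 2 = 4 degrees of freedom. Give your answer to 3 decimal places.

x=4: ŷ = 3 + 2·4 = 11; r = 9.9 − 11 = -1.1
x=12: ŷ = 3 + 2·12 = 27; r = 28.8 − 27 = 1.8
x=14: ŷ = 3 + 2·14 = 31; r = 30.6 − 31 = -0.4
x=16: ŷ = 3 + 2·16 = 35; r = 36.5 − 35 = 1.5
x=20: ŷ = 3 + 2·20 = 43; r = 41.1 − 43 = -1.9
x=24: ŷ = 3 + 2·24 = 51; r = 51.1 − 51 = 0.1
SSE = 1.21 + 3.24 + 0.16 + 2.25 + 3.61 + 0.01 = 10.48
s = √(10.48/4) = √2.62 ≈ 1.619

s = 1.619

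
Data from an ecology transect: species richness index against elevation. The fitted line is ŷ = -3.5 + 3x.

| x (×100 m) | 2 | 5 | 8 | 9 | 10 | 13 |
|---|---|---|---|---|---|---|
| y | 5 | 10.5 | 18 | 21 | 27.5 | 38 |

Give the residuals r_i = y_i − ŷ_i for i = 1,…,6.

2.5, -1, -2.5, -2.5, 1, 2.5

x=2: ŷ = -3.5 + 3·2 = 2.5; r = 5 − 2.5 = 2.5
x=5: ŷ = -3.5 + 3·5 = 11.5; r = 10.5 − 11.5 = -1
x=8: ŷ = -3.5 + 3·8 = 20.5; r = 18 − 20.5 = -2.5
x=9: ŷ = -3.5 + 3·9 = 23.5; r = 21 − 23.5 = -2.5
x=10: ŷ = -3.5 + 3·10 = 26.5; r = 27.5 − 26.5 = 1
x=13: ŷ = -3.5 + 3·13 = 35.5; r = 38 − 35.5 = 2.5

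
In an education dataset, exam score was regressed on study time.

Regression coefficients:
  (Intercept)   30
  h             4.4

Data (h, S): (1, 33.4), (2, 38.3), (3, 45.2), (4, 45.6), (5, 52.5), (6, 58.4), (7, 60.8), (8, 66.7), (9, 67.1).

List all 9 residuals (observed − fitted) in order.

-1, -0.5, 2, -2, 0.5, 2, 0, 1.5, -2.5

h=1: ŷ = 30 + 4.4·1 = 34.4; e = 33.4 − 34.4 = -1
h=2: ŷ = 30 + 4.4·2 = 38.8; e = 38.3 − 38.8 = -0.5
h=3: ŷ = 30 + 4.4·3 = 43.2; e = 45.2 − 43.2 = 2
h=4: ŷ = 30 + 4.4·4 = 47.6; e = 45.6 − 47.6 = -2
h=5: ŷ = 30 + 4.4·5 = 52; e = 52.5 − 52 = 0.5
h=6: ŷ = 30 + 4.4·6 = 56.4; e = 58.4 − 56.4 = 2
h=7: ŷ = 30 + 4.4·7 = 60.8; e = 60.8 − 60.8 = 0
h=8: ŷ = 30 + 4.4·8 = 65.2; e = 66.7 − 65.2 = 1.5
h=9: ŷ = 30 + 4.4·9 = 69.6; e = 67.1 − 69.6 = -2.5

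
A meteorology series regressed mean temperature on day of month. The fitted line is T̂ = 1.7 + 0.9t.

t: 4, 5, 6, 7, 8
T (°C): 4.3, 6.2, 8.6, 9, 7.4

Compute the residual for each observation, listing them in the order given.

-1, 0, 1.5, 1, -1.5

t=4: T̂ = 1.7 + 0.9·4 = 5.3; r = 4.3 − 5.3 = -1
t=5: T̂ = 1.7 + 0.9·5 = 6.2; r = 6.2 − 6.2 = 0
t=6: T̂ = 1.7 + 0.9·6 = 7.1; r = 8.6 − 7.1 = 1.5
t=7: T̂ = 1.7 + 0.9·7 = 8; r = 9 − 8 = 1
t=8: T̂ = 1.7 + 0.9·8 = 8.9; r = 7.4 − 8.9 = -1.5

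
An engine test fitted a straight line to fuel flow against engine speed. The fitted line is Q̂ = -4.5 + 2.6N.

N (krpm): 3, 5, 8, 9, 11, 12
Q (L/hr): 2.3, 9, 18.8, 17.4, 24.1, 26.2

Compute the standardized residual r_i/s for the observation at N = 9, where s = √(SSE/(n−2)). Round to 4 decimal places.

N=3: Q̂ = -4.5 + 2.6·3 = 3.3; r = 2.3 − 3.3 = -1
N=5: Q̂ = -4.5 + 2.6·5 = 8.5; r = 9 − 8.5 = 0.5
N=8: Q̂ = -4.5 + 2.6·8 = 16.3; r = 18.8 − 16.3 = 2.5
N=9: Q̂ = -4.5 + 2.6·9 = 18.9; r = 17.4 − 18.9 = -1.5
N=11: Q̂ = -4.5 + 2.6·11 = 24.1; r = 24.1 − 24.1 = 0
N=12: Q̂ = -4.5 + 2.6·12 = 26.7; r = 26.2 − 26.7 = -0.5
SSE = 1 + 0.25 + 6.25 + 2.25 + 0 + 0.25 = 10
s = √(10/4) = 1.58114
r/s = -1.5 / 1.58114 = -0.9487

-0.9487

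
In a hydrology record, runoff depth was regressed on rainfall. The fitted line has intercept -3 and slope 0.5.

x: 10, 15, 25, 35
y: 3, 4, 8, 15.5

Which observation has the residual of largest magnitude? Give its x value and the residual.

x=10: ŷ = -3 + 0.5·10 = 2; e = 3 − 2 = 1
x=15: ŷ = -3 + 0.5·15 = 4.5; e = 4 − 4.5 = -0.5
x=25: ŷ = -3 + 0.5·25 = 9.5; e = 8 − 9.5 = -1.5
x=35: ŷ = -3 + 0.5·35 = 14.5; e = 15.5 − 14.5 = 1
Largest |e| is 1.5 at x = 25, residual -1.5.

x = 25, e = -1.5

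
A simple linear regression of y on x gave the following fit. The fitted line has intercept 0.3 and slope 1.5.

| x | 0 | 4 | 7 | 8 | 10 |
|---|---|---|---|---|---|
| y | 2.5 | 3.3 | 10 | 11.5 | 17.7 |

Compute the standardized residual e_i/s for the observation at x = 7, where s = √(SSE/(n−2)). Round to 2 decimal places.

-0.30

x=0: ŷ = 0.3 + 1.5·0 = 0.3; e = 2.5 − 0.3 = 2.2
x=4: ŷ = 0.3 + 1.5·4 = 6.3; e = 3.3 − 6.3 = -3
x=7: ŷ = 0.3 + 1.5·7 = 10.8; e = 10 − 10.8 = -0.8
x=8: ŷ = 0.3 + 1.5·8 = 12.3; e = 11.5 − 12.3 = -0.8
x=10: ŷ = 0.3 + 1.5·10 = 15.3; e = 17.7 − 15.3 = 2.4
SSE = 4.84 + 9 + 0.64 + 0.64 + 5.76 = 20.88
s = √(20.88/3) = 2.63818
e/s = -0.8 / 2.63818 = -0.30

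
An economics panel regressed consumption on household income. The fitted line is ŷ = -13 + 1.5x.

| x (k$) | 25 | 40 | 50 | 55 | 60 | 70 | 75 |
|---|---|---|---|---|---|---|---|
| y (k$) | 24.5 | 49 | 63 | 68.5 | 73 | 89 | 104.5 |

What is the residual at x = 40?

ŷ = -13 + 1.5·40 = 47
r = 49 − 47 = 2

r = 2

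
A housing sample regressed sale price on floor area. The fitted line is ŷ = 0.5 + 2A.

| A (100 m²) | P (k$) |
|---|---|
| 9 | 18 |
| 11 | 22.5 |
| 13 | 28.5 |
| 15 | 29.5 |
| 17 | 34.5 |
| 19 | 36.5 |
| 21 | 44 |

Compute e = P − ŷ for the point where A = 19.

e = -2

ŷ = 0.5 + 2·19 = 38.5
e = 36.5 − 38.5 = -2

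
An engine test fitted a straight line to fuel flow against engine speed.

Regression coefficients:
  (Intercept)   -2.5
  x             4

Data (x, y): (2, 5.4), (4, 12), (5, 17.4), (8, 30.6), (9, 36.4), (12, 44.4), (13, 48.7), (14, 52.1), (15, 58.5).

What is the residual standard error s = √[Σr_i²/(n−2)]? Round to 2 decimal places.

s = 1.54

x=2: ŷ = -2.5 + 4·2 = 5.5; r = 5.4 − 5.5 = -0.1
x=4: ŷ = -2.5 + 4·4 = 13.5; r = 12 − 13.5 = -1.5
x=5: ŷ = -2.5 + 4·5 = 17.5; r = 17.4 − 17.5 = -0.1
x=8: ŷ = -2.5 + 4·8 = 29.5; r = 30.6 − 29.5 = 1.1
x=9: ŷ = -2.5 + 4·9 = 33.5; r = 36.4 − 33.5 = 2.9
x=12: ŷ = -2.5 + 4·12 = 45.5; r = 44.4 − 45.5 = -1.1
x=13: ŷ = -2.5 + 4·13 = 49.5; r = 48.7 − 49.5 = -0.8
x=14: ŷ = -2.5 + 4·14 = 53.5; r = 52.1 − 53.5 = -1.4
x=15: ŷ = -2.5 + 4·15 = 57.5; r = 58.5 − 57.5 = 1
SSE = 0.01 + 2.25 + 0.01 + 1.21 + 8.41 + 1.21 + 0.64 + 1.96 + 1 = 16.7
s = √(16.7/7) = √2.38571 ≈ 1.54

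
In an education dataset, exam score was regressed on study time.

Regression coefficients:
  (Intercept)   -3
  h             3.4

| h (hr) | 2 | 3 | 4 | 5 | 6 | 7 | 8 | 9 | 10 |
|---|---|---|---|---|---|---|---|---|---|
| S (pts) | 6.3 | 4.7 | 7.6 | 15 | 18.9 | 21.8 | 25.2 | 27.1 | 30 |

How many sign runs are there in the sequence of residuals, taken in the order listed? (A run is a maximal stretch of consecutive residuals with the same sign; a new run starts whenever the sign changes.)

h=2: Ŝ = -3 + 3.4·2 = 3.8; r = 6.3 − 3.8 = 2.5
h=3: Ŝ = -3 + 3.4·3 = 7.2; r = 4.7 − 7.2 = -2.5
h=4: Ŝ = -3 + 3.4·4 = 10.6; r = 7.6 − 10.6 = -3
h=5: Ŝ = -3 + 3.4·5 = 14; r = 15 − 14 = 1
h=6: Ŝ = -3 + 3.4·6 = 17.4; r = 18.9 − 17.4 = 1.5
h=7: Ŝ = -3 + 3.4·7 = 20.8; r = 21.8 − 20.8 = 1
h=8: Ŝ = -3 + 3.4·8 = 24.2; r = 25.2 − 24.2 = 1
h=9: Ŝ = -3 + 3.4·9 = 27.6; r = 27.1 − 27.6 = -0.5
h=10: Ŝ = -3 + 3.4·10 = 31; r = 30 − 31 = -1
Signs: + − − + + + + − −
Runs: +×1, −×2, +×4, −×2 → 4

4 runs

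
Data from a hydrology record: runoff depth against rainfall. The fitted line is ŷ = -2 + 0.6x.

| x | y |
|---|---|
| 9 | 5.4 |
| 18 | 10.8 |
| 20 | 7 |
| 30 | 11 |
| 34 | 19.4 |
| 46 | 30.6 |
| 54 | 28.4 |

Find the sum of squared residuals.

SSE = 72

x=9: ŷ = -2 + 0.6·9 = 3.4; e = 5.4 − 3.4 = 2
x=18: ŷ = -2 + 0.6·18 = 8.8; e = 10.8 − 8.8 = 2
x=20: ŷ = -2 + 0.6·20 = 10; e = 7 − 10 = -3
x=30: ŷ = -2 + 0.6·30 = 16; e = 11 − 16 = -5
x=34: ŷ = -2 + 0.6·34 = 18.4; e = 19.4 − 18.4 = 1
x=46: ŷ = -2 + 0.6·46 = 25.6; e = 30.6 − 25.6 = 5
x=54: ŷ = -2 + 0.6·54 = 30.4; e = 28.4 − 30.4 = -2
SSE = 4 + 4 + 9 + 25 + 1 + 25 + 4 = 72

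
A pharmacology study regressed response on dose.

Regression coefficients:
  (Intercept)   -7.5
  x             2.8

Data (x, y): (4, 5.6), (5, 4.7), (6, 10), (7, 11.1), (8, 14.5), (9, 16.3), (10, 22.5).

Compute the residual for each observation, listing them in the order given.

1.9, -1.8, 0.7, -1, -0.4, -1.4, 2

x=4: ŷ = -7.5 + 2.8·4 = 3.7; e = 5.6 − 3.7 = 1.9
x=5: ŷ = -7.5 + 2.8·5 = 6.5; e = 4.7 − 6.5 = -1.8
x=6: ŷ = -7.5 + 2.8·6 = 9.3; e = 10 − 9.3 = 0.7
x=7: ŷ = -7.5 + 2.8·7 = 12.1; e = 11.1 − 12.1 = -1
x=8: ŷ = -7.5 + 2.8·8 = 14.9; e = 14.5 − 14.9 = -0.4
x=9: ŷ = -7.5 + 2.8·9 = 17.7; e = 16.3 − 17.7 = -1.4
x=10: ŷ = -7.5 + 2.8·10 = 20.5; e = 22.5 − 20.5 = 2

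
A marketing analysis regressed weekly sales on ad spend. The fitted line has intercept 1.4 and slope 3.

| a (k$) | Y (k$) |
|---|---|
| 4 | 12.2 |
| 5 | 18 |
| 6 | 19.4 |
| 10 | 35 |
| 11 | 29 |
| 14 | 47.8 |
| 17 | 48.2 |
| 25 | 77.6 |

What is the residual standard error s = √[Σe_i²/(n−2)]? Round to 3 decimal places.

a=4: Ŷ = 1.4 + 3·4 = 13.4; e = 12.2 − 13.4 = -1.2
a=5: Ŷ = 1.4 + 3·5 = 16.4; e = 18 − 16.4 = 1.6
a=6: Ŷ = 1.4 + 3·6 = 19.4; e = 19.4 − 19.4 = 0
a=10: Ŷ = 1.4 + 3·10 = 31.4; e = 35 − 31.4 = 3.6
a=11: Ŷ = 1.4 + 3·11 = 34.4; e = 29 − 34.4 = -5.4
a=14: Ŷ = 1.4 + 3·14 = 43.4; e = 47.8 − 43.4 = 4.4
a=17: Ŷ = 1.4 + 3·17 = 52.4; e = 48.2 − 52.4 = -4.2
a=25: Ŷ = 1.4 + 3·25 = 76.4; e = 77.6 − 76.4 = 1.2
SSE = 1.44 + 2.56 + 0 + 12.96 + 29.16 + 19.36 + 17.64 + 1.44 = 84.56
s = √(84.56/6) = √14.0933 ≈ 3.754

s = 3.754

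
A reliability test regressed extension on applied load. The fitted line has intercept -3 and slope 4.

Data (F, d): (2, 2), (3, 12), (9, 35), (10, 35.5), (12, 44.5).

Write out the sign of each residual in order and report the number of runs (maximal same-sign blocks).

3 runs

F=2: ŷ = -3 + 4·2 = 5; r = 2 − 5 = -3
F=3: ŷ = -3 + 4·3 = 9; r = 12 − 9 = 3
F=9: ŷ = -3 + 4·9 = 33; r = 35 − 33 = 2
F=10: ŷ = -3 + 4·10 = 37; r = 35.5 − 37 = -1.5
F=12: ŷ = -3 + 4·12 = 45; r = 44.5 − 45 = -0.5
Signs: − + + − −
Runs: −×1, +×2, −×2 → 3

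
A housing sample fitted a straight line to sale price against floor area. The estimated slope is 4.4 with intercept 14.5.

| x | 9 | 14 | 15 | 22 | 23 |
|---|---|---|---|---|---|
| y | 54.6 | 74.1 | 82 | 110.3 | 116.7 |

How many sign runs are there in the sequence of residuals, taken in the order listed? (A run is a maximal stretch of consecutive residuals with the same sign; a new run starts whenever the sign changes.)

5 runs

x=9: ŷ = 14.5 + 4.4·9 = 54.1; r = 54.6 − 54.1 = 0.5
x=14: ŷ = 14.5 + 4.4·14 = 76.1; r = 74.1 − 76.1 = -2
x=15: ŷ = 14.5 + 4.4·15 = 80.5; r = 82 − 80.5 = 1.5
x=22: ŷ = 14.5 + 4.4·22 = 111.3; r = 110.3 − 111.3 = -1
x=23: ŷ = 14.5 + 4.4·23 = 115.7; r = 116.7 − 115.7 = 1
Signs: + − + − +
Runs: +×1, −×1, +×1, −×1, +×1 → 5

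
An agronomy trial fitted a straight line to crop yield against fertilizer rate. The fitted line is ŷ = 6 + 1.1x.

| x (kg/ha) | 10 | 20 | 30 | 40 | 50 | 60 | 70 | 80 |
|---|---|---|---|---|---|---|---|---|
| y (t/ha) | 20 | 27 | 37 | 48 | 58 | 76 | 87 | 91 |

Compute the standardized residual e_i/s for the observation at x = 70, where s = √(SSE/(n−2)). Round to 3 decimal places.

x=10: ŷ = 6 + 1.1·10 = 17; e = 20 − 17 = 3
x=20: ŷ = 6 + 1.1·20 = 28; e = 27 − 28 = -1
x=30: ŷ = 6 + 1.1·30 = 39; e = 37 − 39 = -2
x=40: ŷ = 6 + 1.1·40 = 50; e = 48 − 50 = -2
x=50: ŷ = 6 + 1.1·50 = 61; e = 58 − 61 = -3
x=60: ŷ = 6 + 1.1·60 = 72; e = 76 − 72 = 4
x=70: ŷ = 6 + 1.1·70 = 83; e = 87 − 83 = 4
x=80: ŷ = 6 + 1.1·80 = 94; e = 91 − 94 = -3
SSE = 9 + 1 + 4 + 4 + 9 + 16 + 16 + 9 = 68
s = √(68/6) = 3.3665
e/s = 4 / 3.3665 = 1.188

1.188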